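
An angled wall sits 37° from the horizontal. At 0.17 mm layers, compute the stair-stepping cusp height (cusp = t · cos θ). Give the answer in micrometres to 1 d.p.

Cusp = layer height × cos(37°) = 0.17 × 0.7986 = 0.135762 mm = 135.8 μm.

135.8 μm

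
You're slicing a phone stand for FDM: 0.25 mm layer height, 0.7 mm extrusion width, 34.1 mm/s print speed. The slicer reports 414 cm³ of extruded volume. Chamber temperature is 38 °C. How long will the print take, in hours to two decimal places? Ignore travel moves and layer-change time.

Bead cross-section = 0.25 × 0.7, so 0.175 mm².
Total extruded path = 414000/0.175 = 2365714.3 mm.
Print-move time = 2365714.3 / 34.1 = 69375.8 s.
That's 69375.8 s → 19.27 hours.

19.27 hours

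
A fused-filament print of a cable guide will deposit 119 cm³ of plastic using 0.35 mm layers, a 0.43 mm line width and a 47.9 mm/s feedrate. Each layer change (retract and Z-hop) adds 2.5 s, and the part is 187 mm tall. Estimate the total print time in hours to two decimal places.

4.96 hours

Extrusion cross-section = 0.35 × 0.43, so 0.1505 mm².
Path length: 119000 mm³ / 0.1505 mm² → 790697.7 mm.
Extrusion time = 790697.7 / 47.9, so 16507.3 s.
Layers = ⌈187/0.35⌉ = 535.
Z-hop total = 535 × 2.5 = 1337.5 s.
Altogether 16507.3 + 1337.5 = 17844.8 s, i.e. 4.96 hours.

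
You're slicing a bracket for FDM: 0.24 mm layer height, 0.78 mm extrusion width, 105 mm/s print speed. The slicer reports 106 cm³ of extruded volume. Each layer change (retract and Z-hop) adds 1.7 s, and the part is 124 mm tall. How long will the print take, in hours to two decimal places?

Extrusion cross-section = 0.24 × 0.78 = 0.1872 mm².
Total extruded path = 106000/0.1872 = 566239.3 mm.
Extrusion time = 566239.3 / 105, so 5392.8 s.
Layers = ⌈124/0.24⌉ = 517.
Z-hop total = 517 × 1.7, so 878.9 s.
Altogether 5392.8 + 878.9 = 6271.7 s, i.e. 1.74 hours.

1.74 hours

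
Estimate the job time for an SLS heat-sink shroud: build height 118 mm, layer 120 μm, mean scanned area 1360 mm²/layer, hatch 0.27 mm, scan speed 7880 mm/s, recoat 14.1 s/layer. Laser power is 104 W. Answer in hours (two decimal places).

Layer count = ceil(118 / 0.12) = 984.
Hatch length per layer = 1360 / 0.27, so 5037 mm.
Scan time per layer: 5037 / 7880 → 0.6392 s.
Time per layer = 0.6392 + 14.1 = 14.7392 s.
Total: 984 × 14.7392 s = 14503.3728 s → 4.03 hours.

4.03 hours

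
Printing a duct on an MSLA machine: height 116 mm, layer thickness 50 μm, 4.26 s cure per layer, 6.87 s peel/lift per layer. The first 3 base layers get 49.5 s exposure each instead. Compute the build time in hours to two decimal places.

Layers = ⌈116/0.05⌉ = 2320.
Bottom layers = 3 × (49.5 + 6.87) = 169.11 s.
Normal layers = 2317 × (4.26 + 6.87) = 25788.21 s.
Sum: 169.11 + 25788.21 = 25957.32 s → 7.21 hours.

7.21 hours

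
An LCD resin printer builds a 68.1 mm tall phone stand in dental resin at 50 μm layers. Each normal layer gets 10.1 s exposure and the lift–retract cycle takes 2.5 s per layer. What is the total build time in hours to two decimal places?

Number of layers: 68.1 / 0.05 → 1362 (rounded up).
Each layer takes: 10.1 + 2.5 → 12.6 s.
Total = 1362 × 12.6 = 17161.2 s = 4.77 hours.

4.77 hours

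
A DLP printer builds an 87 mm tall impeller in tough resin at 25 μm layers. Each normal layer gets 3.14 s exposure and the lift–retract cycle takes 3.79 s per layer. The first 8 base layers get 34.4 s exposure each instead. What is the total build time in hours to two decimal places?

6.77 hours

Layers = ⌈87/0.025⌉ = 3480.
Burn-in layers: 8 × (34.4 + 3.79) → 305.52 s.
Normal layers = 3472 × (3.14 + 3.79) = 24060.96 s.
Total = 305.52 + 24060.96 = 24366.48 s = 6.77 hours.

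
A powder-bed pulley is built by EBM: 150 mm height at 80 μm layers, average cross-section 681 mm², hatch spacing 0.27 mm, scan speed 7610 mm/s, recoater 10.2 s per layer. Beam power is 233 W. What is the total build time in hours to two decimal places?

Layers = ⌈150/0.08⌉ = 1875.
Hatch length per layer: 681 / 0.27 → 2522.2 mm.
Beam time per layer = 2522.2 / 7610, so 0.3314 s.
Per-layer time = 0.3314 + 10.2, so 10.5314 s.
Build time = 1875 × 10.5314 = 19746.375 s = 5.49 hours.

5.49 hours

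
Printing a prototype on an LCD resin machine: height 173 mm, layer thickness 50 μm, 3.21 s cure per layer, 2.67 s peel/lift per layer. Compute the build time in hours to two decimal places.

Number of layers: 173 / 0.05 → 3460 (rounded up).
Per-layer time = 3.21 + 2.67 = 5.88 s.
Build time: 3460 × 5.88 s = 20344.8 s, i.e. 5.65 hours.

5.65 hours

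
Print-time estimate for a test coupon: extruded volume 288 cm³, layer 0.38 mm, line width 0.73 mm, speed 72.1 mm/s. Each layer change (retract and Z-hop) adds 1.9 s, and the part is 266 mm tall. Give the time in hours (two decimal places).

4.37 hours

Bead cross-section = 0.38 × 0.73, so 0.2774 mm².
Total extruded path = 288000/0.2774 = 1038212 mm.
Time extruding = 1038212 / 72.1, so 14399.6 s.
Number of layers: 266 / 0.38 → 700 (rounded up).
Z-hop total = 700 × 1.9, so 1330 s.
Altogether 14399.6 + 1330 = 15729.6 s, i.e. 4.37 hours.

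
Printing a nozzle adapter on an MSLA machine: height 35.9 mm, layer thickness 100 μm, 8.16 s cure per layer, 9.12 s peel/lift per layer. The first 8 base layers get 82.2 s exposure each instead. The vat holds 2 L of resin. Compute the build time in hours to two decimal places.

Layer count = ceil(35.9 / 0.1) = 359.
Burn-in layers = 8 × (82.2 + 9.12), so 730.56 s.
Remaining layers = 351 × (8.16 + 9.12) = 6065.28 s.
Sum: 730.56 + 6065.28 = 6795.84 s → 1.89 hours.

1.89 hours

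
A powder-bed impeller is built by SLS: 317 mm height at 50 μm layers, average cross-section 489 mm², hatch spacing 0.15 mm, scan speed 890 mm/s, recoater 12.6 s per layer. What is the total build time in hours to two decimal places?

28.64 hours

Number of layers: 317 / 0.05 → 6340 (rounded up).
Scan path per layer = 489 / 0.15, so 3260 mm.
Per-layer scan time: 3260 / 890 → 3.6629 s.
Per-layer time: 3.6629 + 12.6 → 16.2629 s.
6340 layers × 16.2629 s/layer = 103106.786 s, i.e. 28.64 hours.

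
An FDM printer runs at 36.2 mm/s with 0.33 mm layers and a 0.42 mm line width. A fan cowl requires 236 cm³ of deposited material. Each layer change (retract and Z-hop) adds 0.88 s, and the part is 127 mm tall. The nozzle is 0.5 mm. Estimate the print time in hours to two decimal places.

13.16 hours

Extrusion cross-section: 0.33 × 0.42 → 0.1386 mm².
Path length: 236000 mm³ / 0.1386 mm² → 1702741.7 mm.
Extrusion time = 1702741.7 / 36.2 = 47037.1 s.
Layers = ⌈127/0.33⌉ = 385.
Z-hop total = 385 × 0.88, so 338.8 s.
Total = 47037.1 + 338.8 = 47375.9 s = 13.16 hours.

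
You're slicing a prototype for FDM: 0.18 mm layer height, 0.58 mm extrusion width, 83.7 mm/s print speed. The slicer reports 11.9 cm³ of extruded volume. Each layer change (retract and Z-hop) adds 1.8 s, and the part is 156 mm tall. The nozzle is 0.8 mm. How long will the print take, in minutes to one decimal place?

Bead cross-section = 0.18 × 0.58 = 0.1044 mm².
Toolpath length = 11.9 cm³ / 0.1044 mm² = 11900 / 0.1044 = 113984.7 mm.
Extrusion time = 113984.7 / 83.7, so 1361.8 s.
Number of layers: 156 / 0.18 → 867 (rounded up).
Z-hop total: 867 × 1.8 → 1560.6 s.
Altogether 1361.8 + 1560.6 = 2922.4 s, i.e. 48.7 minutes.

48.7 minutes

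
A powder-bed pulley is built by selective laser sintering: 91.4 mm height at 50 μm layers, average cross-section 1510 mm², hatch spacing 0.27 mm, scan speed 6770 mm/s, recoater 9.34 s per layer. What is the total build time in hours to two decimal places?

5.16 hours

Number of layers: 91.4 / 0.05 → 1828 (rounded up).
Scan path per layer: 1510 / 0.27 → 5592.6 mm.
Per-layer scan time: 5592.6 / 6770 → 0.8261 s.
Time per layer: 0.8261 + 9.34 → 10.1661 s.
Build time = 1828 × 10.1661 = 18583.6308 s = 5.16 hours.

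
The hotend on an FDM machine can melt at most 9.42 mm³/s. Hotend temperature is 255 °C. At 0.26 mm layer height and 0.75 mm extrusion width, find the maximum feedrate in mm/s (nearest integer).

48 mm/s

Extrusion cross-section = 0.26 × 0.75 = 0.195 mm².
v_max = Q/A = 9.42/0.195 = 48.31 mm/s → 48 mm/s.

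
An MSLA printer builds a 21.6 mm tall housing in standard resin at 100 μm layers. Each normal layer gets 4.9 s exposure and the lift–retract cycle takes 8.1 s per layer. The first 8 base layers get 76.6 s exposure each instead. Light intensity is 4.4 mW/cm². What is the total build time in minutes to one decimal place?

Number of layers: 21.6 / 0.1 → 216 (rounded up).
Bottom layers = 8 × (76.6 + 8.1), so 677.6 s.
Normal layers = 208 × (4.9 + 8.1) = 2704 s.
Total = 677.6 + 2704 = 3381.6 s = 56.4 minutes.

56.4 minutes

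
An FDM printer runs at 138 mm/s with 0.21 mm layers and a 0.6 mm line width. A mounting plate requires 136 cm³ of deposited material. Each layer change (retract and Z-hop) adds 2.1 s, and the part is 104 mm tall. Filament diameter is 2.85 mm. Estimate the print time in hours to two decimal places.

2.46 hours

Line area = 0.21 × 0.6 = 0.126 mm².
Total extruded path = 136000/0.126 = 1079365.1 mm.
Print-move time: 1079365.1 / 138 → 7821.5 s.
Layers = ⌈104/0.21⌉ = 496.
Z-hop total = 496 × 2.1, so 1041.6 s.
Total = 7821.5 + 1041.6 = 8863.1 s = 2.46 hours.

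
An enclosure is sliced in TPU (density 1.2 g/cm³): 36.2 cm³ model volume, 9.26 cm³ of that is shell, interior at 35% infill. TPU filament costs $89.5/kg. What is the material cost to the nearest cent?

Interior volume = 36.2 − 9.26, so 26.94 cm³.
Infill volume = 0.35 × 26.94, so 9.429 cm³.
Total extruded: 9.26 + 9.429 → 18.689 cm³.
Mass: 18.689 × 1.2 → 22.4268 g.
At $89.5/kg: 22.4268/1000 × 89.5 = $2.01.

$2.01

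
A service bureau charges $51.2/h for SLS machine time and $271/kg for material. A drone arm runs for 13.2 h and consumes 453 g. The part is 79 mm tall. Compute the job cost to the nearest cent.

Time charge = 51.2 × 13.2 = $675.84.
Material charge: 271 × 453/1000 → $122.763.
Job cost: 675.84 + 122.763 = 798.603 ≈ $798.60.

$798.60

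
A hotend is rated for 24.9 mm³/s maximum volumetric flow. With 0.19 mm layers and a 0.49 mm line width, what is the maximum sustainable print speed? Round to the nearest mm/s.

267 mm/s

A = 0.19 × 0.49 = 0.0931 mm².
v_max = Q/A = 24.9/0.0931 = 267.45 mm/s → 267 mm/s.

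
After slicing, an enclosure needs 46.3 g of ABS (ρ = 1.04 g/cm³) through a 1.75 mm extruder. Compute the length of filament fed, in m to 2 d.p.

Extruded volume: 46.3/1.04 = 44.5192 cm³ (44519.2 mm³).
Filament cross-section = π × (1.75/2)² = 2.4053 mm².
L = V/A = 44519.2/2.4053 = 18508.79 mm → 18.51 m.

18.51 m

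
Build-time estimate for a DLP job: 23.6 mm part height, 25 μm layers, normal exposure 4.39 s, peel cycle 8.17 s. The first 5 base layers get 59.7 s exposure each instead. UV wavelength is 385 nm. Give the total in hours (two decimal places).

Layers = ⌈23.6/0.025⌉ = 944.
Base layers: 5 × (59.7 + 8.17) → 339.35 s.
Regular layers = 939 × (4.39 + 8.17), so 11793.84 s.
Total = 339.35 + 11793.84 = 12133.19 s = 3.37 hours.

3.37 hours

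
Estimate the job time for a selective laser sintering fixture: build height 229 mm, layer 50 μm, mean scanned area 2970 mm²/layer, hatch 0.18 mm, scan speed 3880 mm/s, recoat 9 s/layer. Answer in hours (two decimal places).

Layers = ⌈229/0.05⌉ = 4580.
Scan path per layer = 2970 / 0.18, so 16500 mm.
Laser time per layer: 16500 / 3880 → 4.2526 s.
Layer cycle: 4.2526 + 9 → 13.2526 s.
Total: 4580 × 13.2526 s = 60696.908 s → 16.86 hours.

16.86 hours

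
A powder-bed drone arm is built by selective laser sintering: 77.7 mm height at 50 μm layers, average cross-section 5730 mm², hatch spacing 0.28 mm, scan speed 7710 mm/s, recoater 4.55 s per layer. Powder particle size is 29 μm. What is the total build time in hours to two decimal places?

3.11 hours

Layers = ⌈77.7/0.05⌉ = 1554.
Per-layer scan distance = 5730 / 0.28, so 20464.3 mm.
Scan time per layer: 20464.3 / 7710 → 2.6543 s.
Time per layer: 2.6543 + 4.55 → 7.2043 s.
Total: 1554 × 7.2043 s = 11195.4822 s → 3.11 hours.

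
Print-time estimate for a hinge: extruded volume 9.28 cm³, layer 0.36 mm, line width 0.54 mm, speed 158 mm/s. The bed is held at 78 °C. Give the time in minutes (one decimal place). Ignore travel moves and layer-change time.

Line area = 0.36 × 0.54 = 0.1944 mm².
Toolpath length = 9.28 cm³ / 0.1944 mm² = 9280 / 0.1944 = 47736.6 mm.
Time extruding = 47736.6 / 158, so 302.1 s.
In the requested units: 302.1 s = 5.0 minutes.

5.0 minutes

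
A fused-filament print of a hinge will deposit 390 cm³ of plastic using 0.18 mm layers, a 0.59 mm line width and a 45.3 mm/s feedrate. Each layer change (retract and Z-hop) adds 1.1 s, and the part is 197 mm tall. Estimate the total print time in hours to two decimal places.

Line area = 0.18 × 0.59 = 0.1062 mm².
Toolpath length = 390 cm³ / 0.1062 mm² = 390000 / 0.1062 = 3672316.4 mm.
Print-move time = 3672316.4 / 45.3 = 81066.6 s.
Layer count = ceil(197 / 0.18) = 1095.
Z-hop total = 1095 × 1.1 = 1204.5 s.
Altogether 81066.6 + 1204.5 = 82271.1 s, i.e. 22.85 hours.

22.85 hours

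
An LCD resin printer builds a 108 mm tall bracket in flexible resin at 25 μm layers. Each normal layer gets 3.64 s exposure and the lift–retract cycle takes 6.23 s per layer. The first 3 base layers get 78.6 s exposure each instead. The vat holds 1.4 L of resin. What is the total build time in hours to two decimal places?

Layers = ⌈108/0.025⌉ = 4320.
Bottom layers = 3 × (78.6 + 6.23) = 254.49 s.
Normal layers = 4317 × (3.64 + 6.23), so 42608.79 s.
Total = 254.49 + 42608.79 = 42863.28 s = 11.91 hours.

11.91 hours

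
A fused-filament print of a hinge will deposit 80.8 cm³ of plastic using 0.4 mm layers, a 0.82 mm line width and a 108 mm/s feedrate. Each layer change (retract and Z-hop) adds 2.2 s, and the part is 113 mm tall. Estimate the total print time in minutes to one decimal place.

48.4 minutes

Bead cross-section = 0.4 × 0.82 = 0.328 mm².
Toolpath length = 80.8 cm³ / 0.328 mm² = 80800 / 0.328 = 246341.5 mm.
Extrusion time = 246341.5 / 108 = 2280.9 s.
Layer count = ceil(113 / 0.4) = 283.
Z-hop total: 283 × 2.2 → 622.6 s.
Total = 2280.9 + 622.6 = 2903.5 s = 48.4 minutes.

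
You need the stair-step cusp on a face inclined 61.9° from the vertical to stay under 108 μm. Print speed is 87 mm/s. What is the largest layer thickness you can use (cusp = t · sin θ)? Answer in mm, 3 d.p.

sin(61.9°) = 0.8821; t_max = 0.108/0.8821 = 0.122 mm.

0.122 mm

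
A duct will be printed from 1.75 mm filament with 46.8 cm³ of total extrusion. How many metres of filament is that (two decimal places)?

19.46 m

Filament cross-section = π × (1.75/2)² = 2.4053 mm².
Length = 46.8 cm³ / 2.4053 mm² = 46800 / 2.4053 = 19457.03 mm = 19.46 m.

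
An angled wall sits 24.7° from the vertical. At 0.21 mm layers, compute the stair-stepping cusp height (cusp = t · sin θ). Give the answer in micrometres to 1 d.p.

87.8 μm

sin(24.7°) = 0.4179, so cusp = 0.21 × 0.4179 = 0.087759 mm → 87.8 μm.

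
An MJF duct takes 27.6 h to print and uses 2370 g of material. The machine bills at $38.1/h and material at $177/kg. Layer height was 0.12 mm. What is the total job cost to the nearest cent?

$1471.05

Time charge = 38.1 × 27.6, so $1051.56.
Feedstock cost = 177 × 2370/1000 = $419.49.
Job cost: 1051.56 + 419.49 = $1471.05.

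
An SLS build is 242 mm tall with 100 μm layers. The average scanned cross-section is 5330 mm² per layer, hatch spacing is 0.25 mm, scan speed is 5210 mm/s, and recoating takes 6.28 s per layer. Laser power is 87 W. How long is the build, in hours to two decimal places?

Number of layers: 242 / 0.1 → 2420 (rounded up).
Scan path per layer: 5330 / 0.25 → 21320 mm.
Scan time per layer = 21320 / 5210 = 4.0921 s.
Per-layer time = 4.0921 + 6.28, so 10.3721 s.
Total: 2420 × 10.3721 s = 25100.482 s → 6.97 hours.

6.97 hours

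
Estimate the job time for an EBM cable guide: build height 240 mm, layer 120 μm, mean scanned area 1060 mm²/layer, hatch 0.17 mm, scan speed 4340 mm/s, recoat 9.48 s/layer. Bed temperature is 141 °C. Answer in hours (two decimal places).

6.06 hours

Layer count = ceil(240 / 0.12) = 2000.
Scan path per layer: 1060 / 0.17 → 6235.3 mm.
Scan time per layer = 6235.3 / 4340 = 1.4367 s.
Layer cycle = 1.4367 + 9.48 = 10.9167 s.
Build time = 2000 × 10.9167 = 21833.4 s = 6.06 hours.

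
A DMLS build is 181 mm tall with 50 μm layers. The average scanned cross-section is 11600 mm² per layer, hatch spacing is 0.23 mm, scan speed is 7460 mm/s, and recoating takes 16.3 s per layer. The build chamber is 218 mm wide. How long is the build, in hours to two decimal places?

23.19 hours

Layers = ⌈181/0.05⌉ = 3620.
Scan path per layer = 11600 / 0.23 = 50434.8 mm.
Per-layer scan time = 50434.8 / 7460 = 6.7607 s.
Time per layer = 6.7607 + 16.3 = 23.0607 s.
Total: 3620 × 23.0607 s = 83479.734 s → 23.19 hours.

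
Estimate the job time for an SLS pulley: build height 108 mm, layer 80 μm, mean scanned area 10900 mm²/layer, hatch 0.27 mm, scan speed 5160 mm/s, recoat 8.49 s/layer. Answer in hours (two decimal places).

Number of layers: 108 / 0.08 → 1350 (rounded up).
Hatch length per layer = 10900 / 0.27 = 40370.4 mm.
Per-layer scan time: 40370.4 / 5160 → 7.8237 s.
Per-layer time = 7.8237 + 8.49 = 16.3137 s.
Total: 1350 × 16.3137 s = 22023.495 s → 6.12 hours.

6.12 hours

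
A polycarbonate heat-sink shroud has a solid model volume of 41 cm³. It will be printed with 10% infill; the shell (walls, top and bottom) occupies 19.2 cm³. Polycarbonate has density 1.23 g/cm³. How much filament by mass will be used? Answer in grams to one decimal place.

26.3 g

Infill region = 41 − 19.2, so 21.8 cm³.
Deposited infill: 0.10 × 21.8 → 2.18 cm³.
Total extruded: 19.2 + 2.18 → 21.38 cm³.
Mass = 21.38 × 1.23 = 26.2974 g.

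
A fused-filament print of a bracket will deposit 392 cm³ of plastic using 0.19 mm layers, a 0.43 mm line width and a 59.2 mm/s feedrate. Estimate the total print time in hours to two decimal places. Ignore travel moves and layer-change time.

Bead cross-section: 0.19 × 0.43 → 0.0817 mm².
Toolpath length = 392 cm³ / 0.0817 mm² = 392000 / 0.0817 = 4798041.6 mm.
Extrusion time = 4798041.6 / 59.2, so 81048 s.
In the requested units: 81048 s = 22.51 hours.

22.51 hours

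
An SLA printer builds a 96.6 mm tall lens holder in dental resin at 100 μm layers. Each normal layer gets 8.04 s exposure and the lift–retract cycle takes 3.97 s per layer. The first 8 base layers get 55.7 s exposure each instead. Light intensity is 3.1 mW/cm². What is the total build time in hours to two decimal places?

3.33 hours

Layer count = ceil(96.6 / 0.1) = 966.
Burn-in layers = 8 × (55.7 + 3.97) = 477.36 s.
Normal layers = 958 × (8.04 + 3.97), so 11505.58 s.
Total = 477.36 + 11505.58 = 11982.94 s = 3.33 hours.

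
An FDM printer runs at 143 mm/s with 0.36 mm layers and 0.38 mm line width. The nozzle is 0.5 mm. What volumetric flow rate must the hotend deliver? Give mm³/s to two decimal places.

19.56

Bead cross-section: 0.36 × 0.38 → 0.1368 mm².
Q = v·A = 143 × 0.1368 = 19.56 mm³/s.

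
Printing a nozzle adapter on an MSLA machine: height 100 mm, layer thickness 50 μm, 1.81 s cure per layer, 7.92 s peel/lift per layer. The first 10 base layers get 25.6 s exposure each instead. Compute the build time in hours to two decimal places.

Number of layers: 100 / 0.05 → 2000 (rounded up).
Bottom layers = 10 × (25.6 + 7.92) = 335.2 s.
Regular layers = 1990 × (1.81 + 7.92), so 19362.7 s.
Total = 335.2 + 19362.7 = 19697.9 s = 5.47 hours.

5.47 hours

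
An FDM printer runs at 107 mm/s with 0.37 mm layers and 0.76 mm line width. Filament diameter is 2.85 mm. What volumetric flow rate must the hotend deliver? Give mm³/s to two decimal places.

Extrusion cross-section = 0.37 × 0.76 = 0.2812 mm².
Q = v·A = 107 × 0.2812 = 30.09 mm³/s.

30.09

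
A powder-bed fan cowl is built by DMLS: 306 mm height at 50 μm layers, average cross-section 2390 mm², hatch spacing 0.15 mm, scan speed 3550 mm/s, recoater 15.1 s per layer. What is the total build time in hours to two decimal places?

33.30 hours

Layer count = ceil(306 / 0.05) = 6120.
Hatch length per layer: 2390 / 0.15 → 15933.3 mm.
Scan time per layer = 15933.3 / 3550 = 4.4883 s.
Time per layer = 4.4883 + 15.1, so 19.5883 s.
6120 layers × 19.5883 s/layer = 119880.396 s, i.e. 33.30 hours.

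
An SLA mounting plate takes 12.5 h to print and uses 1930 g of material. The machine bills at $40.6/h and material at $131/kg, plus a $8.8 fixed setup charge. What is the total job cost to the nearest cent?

$769.13

Time charge = 40.6 × 12.5, so $507.50.
Feedstock cost = 131 × 1930/1000, so $252.83.
Total = 507.50 + 252.83 + 8.8 = $769.13.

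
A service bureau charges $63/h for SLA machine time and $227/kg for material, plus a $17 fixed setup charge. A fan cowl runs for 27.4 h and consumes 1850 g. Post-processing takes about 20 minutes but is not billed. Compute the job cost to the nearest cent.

Machine-time cost: 63 × 27.4 → $1726.20.
Feedstock cost = 227 × 1850/1000 = $419.95.
Total = 1726.20 + 419.95 + 17 = $2163.15.

$2163.15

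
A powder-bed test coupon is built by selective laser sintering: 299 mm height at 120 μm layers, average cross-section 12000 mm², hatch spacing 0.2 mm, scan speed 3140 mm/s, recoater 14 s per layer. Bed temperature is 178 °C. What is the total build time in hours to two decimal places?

Layers = ⌈299/0.12⌉ = 2492.
Hatch length per layer = 12000 / 0.2, so 60000 mm.
Laser time per layer = 60000 / 3140 = 19.1083 s.
Layer cycle: 19.1083 + 14 → 33.1083 s.
Build time = 2492 × 33.1083 = 82505.8836 s = 22.92 hours.

22.92 hours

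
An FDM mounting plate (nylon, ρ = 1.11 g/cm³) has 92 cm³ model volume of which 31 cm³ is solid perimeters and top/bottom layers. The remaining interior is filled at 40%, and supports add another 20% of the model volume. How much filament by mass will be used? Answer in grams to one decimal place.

Interior volume = 92 − 31 = 61 cm³.
Deposited infill = 0.40 × 61 = 24.4 cm³.
Support = 0.20 × 92 = 18.4 cm³.
Total printed volume: 31 + 24.4 + 18.4 → 73.8 cm³.
Mass = 73.8 × 1.11, so 81.918 g.

81.9 g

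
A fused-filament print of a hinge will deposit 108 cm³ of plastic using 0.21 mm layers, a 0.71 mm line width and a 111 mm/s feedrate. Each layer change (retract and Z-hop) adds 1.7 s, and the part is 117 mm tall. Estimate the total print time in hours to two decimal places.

Bead cross-section = 0.21 × 0.71 = 0.1491 mm².
Path length: 108000 mm³ / 0.1491 mm² → 724346.1 mm.
Print-move time = 724346.1 / 111 = 6525.6 s.
Layer count = ceil(117 / 0.21) = 558.
Non-print overhead = 558 × 1.7, so 948.6 s.
Total = 6525.6 + 948.6 = 7474.2 s = 2.08 hours.

2.08 hours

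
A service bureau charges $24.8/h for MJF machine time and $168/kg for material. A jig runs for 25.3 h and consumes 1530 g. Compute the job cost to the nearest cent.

Machine-time cost = 24.8 × 25.3, so $627.44.
Material charge = 168 × 1530/1000, so $257.04.
Total = 627.44 + 257.04 = $884.48.

$884.48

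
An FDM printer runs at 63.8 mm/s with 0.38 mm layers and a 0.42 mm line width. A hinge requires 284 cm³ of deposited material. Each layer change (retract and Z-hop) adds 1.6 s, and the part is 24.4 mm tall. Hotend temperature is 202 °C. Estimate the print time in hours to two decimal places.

7.78 hours

Line area = 0.38 × 0.42, so 0.1596 mm².
Total extruded path = 284000/0.1596 = 1779448.6 mm.
Print-move time = 1779448.6 / 63.8, so 27891 s.
Layer count = ceil(24.4 / 0.38) = 65.
Layer-change overhead = 65 × 1.6 = 104 s.
Altogether 27891 + 104 = 27995 s, i.e. 7.78 hours.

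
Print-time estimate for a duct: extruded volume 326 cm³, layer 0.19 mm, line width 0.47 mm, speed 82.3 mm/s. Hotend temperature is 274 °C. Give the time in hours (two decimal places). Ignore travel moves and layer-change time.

Extrusion cross-section = 0.19 × 0.47, so 0.0893 mm².
Toolpath length = 326 cm³ / 0.0893 mm² = 326000 / 0.0893 = 3650615.9 mm.
Print-move time: 3650615.9 / 82.3 → 44357.4 s.
44357.4 s = 12.32 hours.

12.32 hours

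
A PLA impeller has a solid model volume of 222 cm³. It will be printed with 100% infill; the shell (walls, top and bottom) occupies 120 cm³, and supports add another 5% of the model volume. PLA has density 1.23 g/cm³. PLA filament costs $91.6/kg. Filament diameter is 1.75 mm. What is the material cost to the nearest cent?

Infill region = 222 − 120, so 102 cm³.
Infill volume = 1.00 × 102, so 102 cm³.
Support = 0.05 × 222 = 11.1 cm³.
Total extruded: 120 + 102 + 11.1 → 233.1 cm³.
Mass = 233.1 × 1.23, so 286.713 g.
At $91.6/kg: 286.713/1000 × 91.6 = $26.26.

$26.26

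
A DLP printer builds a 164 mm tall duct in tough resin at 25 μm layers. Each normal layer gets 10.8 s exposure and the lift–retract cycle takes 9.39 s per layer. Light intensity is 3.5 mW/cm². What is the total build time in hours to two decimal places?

Layer count = ceil(164 / 0.025) = 6560.
Cycle time: 10.8 + 9.39 → 20.19 s.
Total = 6560 × 20.19 = 132446.4 s = 36.79 hours.

36.79 hours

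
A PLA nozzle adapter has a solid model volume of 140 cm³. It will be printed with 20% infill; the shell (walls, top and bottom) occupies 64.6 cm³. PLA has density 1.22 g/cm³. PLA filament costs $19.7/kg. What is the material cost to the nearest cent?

Volume inside the shell = 140 − 64.6, so 75.4 cm³.
Infill deposited: 0.20 × 75.4 → 15.08 cm³.
Total extruded = 64.6 + 15.08 = 79.68 cm³.
Mass: 79.68 × 1.22 → 97.2096 g.
Cost = 97.2096 g / 1000 × $19.7/kg = $1.92.

$1.92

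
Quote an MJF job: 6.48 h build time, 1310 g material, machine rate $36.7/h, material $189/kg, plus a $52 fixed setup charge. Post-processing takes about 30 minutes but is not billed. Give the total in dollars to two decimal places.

$537.41

Machine cost = 36.7 × 6.48 = $237.816.
Feedstock cost = 189 × 1310/1000, so $247.59.
Total = 237.816 + 247.59 + 52 = 537.406 ≈ $537.41.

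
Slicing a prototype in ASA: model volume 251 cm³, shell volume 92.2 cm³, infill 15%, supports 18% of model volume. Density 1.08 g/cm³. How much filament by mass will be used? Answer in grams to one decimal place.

Infill region: 251 − 92.2 → 158.8 cm³.
Infill volume = 0.15 × 158.8, so 23.82 cm³.
Support: 0.18 × 251 → 45.18 cm³.
Total extruded = 92.2 + 23.82 + 45.18 = 161.2 cm³.
Mass = 161.2 × 1.08 = 174.096 g.

174.1 g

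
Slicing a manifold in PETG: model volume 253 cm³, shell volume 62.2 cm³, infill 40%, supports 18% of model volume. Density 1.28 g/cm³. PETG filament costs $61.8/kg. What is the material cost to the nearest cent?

$14.56

Interior volume = 253 − 62.2 = 190.8 cm³.
Infill volume: 0.40 × 190.8 → 76.32 cm³.
Support: 0.18 × 253 → 45.54 cm³.
Total printed volume = 62.2 + 76.32 + 45.54 = 184.06 cm³.
Mass = 184.06 × 1.28, so 235.5968 g.
At $61.8/kg: 235.5968/1000 × 61.8 = $14.56.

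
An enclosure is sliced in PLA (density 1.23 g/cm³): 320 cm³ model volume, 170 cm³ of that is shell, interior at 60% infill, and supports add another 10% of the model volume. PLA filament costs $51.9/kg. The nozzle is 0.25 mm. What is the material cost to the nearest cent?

Volume inside the shell = 320 − 170, so 150 cm³.
Infill deposited = 0.60 × 150, so 90 cm³.
Support = 0.10 × 320, so 32 cm³.
Total extruded = 170 + 90 + 32, so 292 cm³.
Mass = 292 × 1.23, so 359.16 g.
At $51.9/kg: 359.16/1000 × 51.9 = $18.64.

$18.64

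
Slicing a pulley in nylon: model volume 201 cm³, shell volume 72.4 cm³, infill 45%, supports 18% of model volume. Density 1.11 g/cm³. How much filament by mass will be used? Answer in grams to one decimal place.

Infill region = 201 − 72.4, so 128.6 cm³.
Infill volume = 0.45 × 128.6 = 57.87 cm³.
Support = 0.18 × 201, so 36.18 cm³.
Total extruded = 72.4 + 57.87 + 36.18, so 166.45 cm³.
Mass: 166.45 × 1.11 → 184.7595 g.

184.8 g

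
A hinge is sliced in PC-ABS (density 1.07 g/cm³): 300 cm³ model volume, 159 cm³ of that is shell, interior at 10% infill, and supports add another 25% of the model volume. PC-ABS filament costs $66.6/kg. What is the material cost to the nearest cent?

$17.68

Infill region: 300 − 159 → 141 cm³.
Infill deposited = 0.10 × 141 = 14.1 cm³.
Support = 0.25 × 300 = 75 cm³.
Total printed volume: 159 + 14.1 + 75 → 248.1 cm³.
Mass = 248.1 × 1.07, so 265.467 g.
At $66.6/kg: 265.467/1000 × 66.6 = $17.68.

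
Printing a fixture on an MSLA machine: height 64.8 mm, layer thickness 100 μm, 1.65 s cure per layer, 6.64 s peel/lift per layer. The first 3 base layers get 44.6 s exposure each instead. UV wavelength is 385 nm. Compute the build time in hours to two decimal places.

1.53 hours

Number of layers: 64.8 / 0.1 → 648 (rounded up).
Base layers = 3 × (44.6 + 6.64) = 153.72 s.
Remaining layers = 645 × (1.65 + 6.64), so 5347.05 s.
Total = 153.72 + 5347.05 = 5500.77 s = 1.53 hours.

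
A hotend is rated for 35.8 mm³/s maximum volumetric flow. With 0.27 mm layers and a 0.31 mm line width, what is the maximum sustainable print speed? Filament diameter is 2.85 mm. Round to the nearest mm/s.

428 mm/s

A: 0.27 × 0.31 → 0.0837 mm².
v_max = Q/A = 35.8/0.0837 = 427.72 mm/s → 428 mm/s.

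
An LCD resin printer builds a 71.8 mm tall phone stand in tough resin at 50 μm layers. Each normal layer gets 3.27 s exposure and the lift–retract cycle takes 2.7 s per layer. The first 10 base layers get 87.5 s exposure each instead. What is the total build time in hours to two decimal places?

2.62 hours

Layer count = ceil(71.8 / 0.05) = 1436.
Bottom layers = 10 × (87.5 + 2.7) = 902 s.
Regular layers: 1426 × (3.27 + 2.7) → 8513.22 s.
Sum: 902 + 8513.22 = 9415.22 s → 2.62 hours.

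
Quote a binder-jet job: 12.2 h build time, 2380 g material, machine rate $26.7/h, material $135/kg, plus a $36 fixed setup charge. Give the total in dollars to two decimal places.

Time charge: 26.7 × 12.2 → $325.74.
Material cost: 135 × 2380/1000 → $321.30.
Total = 325.74 + 321.30 + 36 = $683.04.

$683.04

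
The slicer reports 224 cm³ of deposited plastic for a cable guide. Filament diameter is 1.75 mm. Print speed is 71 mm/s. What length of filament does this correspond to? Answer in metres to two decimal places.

Filament cross-section = π × (1.75/2)² = 2.4053 mm².
L = 224000 mm³ / 2.4053 mm² = 93127.68 mm, i.e. 93.13 m.

93.13 m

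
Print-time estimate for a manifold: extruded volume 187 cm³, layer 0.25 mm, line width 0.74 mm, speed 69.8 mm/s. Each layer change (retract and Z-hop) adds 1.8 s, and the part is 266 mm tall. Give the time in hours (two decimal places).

4.55 hours

Extrusion cross-section = 0.25 × 0.74 = 0.185 mm².
Path length: 187000 mm³ / 0.185 mm² → 1010810.8 mm.
Print-move time: 1010810.8 / 69.8 → 14481.5 s.
Layer count = ceil(266 / 0.25) = 1064.
Layer-change overhead = 1064 × 1.8, so 1915.2 s.
Total = 14481.5 + 1915.2 = 16396.7 s = 4.55 hours.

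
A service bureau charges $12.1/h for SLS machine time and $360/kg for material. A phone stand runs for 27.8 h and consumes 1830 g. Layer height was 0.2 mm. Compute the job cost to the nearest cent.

$995.18

Machine cost: 12.1 × 27.8 → $336.38.
Feedstock cost: 360 × 1830/1000 → $658.80.
Total = 336.38 + 658.80 = $995.18.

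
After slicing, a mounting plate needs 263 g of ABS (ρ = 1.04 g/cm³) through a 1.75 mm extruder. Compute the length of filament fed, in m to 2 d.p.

Volume = 263 g / 1.04 g·cm⁻³ = 252.8846 cm³ = 252884.6 mm³.
Filament cross-section = π × (1.75/2)² = 2.4053 mm².
L = V/A = 252884.6/2.4053 = 105136.41 mm → 105.14 m.

105.14 m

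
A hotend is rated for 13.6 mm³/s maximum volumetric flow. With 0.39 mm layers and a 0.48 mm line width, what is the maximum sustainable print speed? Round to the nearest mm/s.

Extrusion cross-section = 0.39 × 0.48, so 0.1872 mm².
Max speed = 13.6 / 0.1872 = 72.65 ≈ 73 mm/s.

73 mm/s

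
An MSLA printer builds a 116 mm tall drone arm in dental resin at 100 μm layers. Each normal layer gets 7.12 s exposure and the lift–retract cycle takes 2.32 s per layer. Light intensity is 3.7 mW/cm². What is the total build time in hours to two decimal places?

3.04 hours

Layers = ⌈116/0.1⌉ = 1160.
Each layer takes: 7.12 + 2.32 → 9.44 s.
Total = 1160 × 9.44 = 10950.4 s = 3.04 hours.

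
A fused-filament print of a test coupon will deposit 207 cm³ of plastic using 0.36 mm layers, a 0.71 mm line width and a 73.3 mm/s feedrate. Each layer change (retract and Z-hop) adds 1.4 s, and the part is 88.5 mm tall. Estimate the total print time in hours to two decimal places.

3.16 hours

Extrusion cross-section: 0.36 × 0.71 → 0.2556 mm².
Toolpath length = 207 cm³ / 0.2556 mm² = 207000 / 0.2556 = 809859.2 mm.
Print-move time: 809859.2 / 73.3 → 11048.6 s.
Layer count = ceil(88.5 / 0.36) = 246.
Z-hop total = 246 × 1.4, so 344.4 s.
Total = 11048.6 + 344.4 = 11393 s = 3.16 hours.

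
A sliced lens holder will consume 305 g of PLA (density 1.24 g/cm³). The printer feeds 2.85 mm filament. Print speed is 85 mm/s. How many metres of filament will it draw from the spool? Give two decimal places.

Extruded volume: 305/1.24 = 245.9677 cm³ (245967.7 mm³).
Cross-section of 2.85 mm filament: π·(2.85/2)² = 6.3794 mm².
L = V/A = 245967.7/6.3794 = 38556.56 mm → 38.56 m.

38.56 m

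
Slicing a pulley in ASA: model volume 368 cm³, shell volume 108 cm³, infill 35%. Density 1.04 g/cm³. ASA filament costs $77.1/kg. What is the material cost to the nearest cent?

Interior volume: 368 − 108 → 260 cm³.
Infill volume = 0.35 × 260 = 91 cm³.
Total printed volume = 108 + 91, so 199 cm³.
Mass = 199 × 1.04, so 206.96 g.
At $77.1/kg: 206.96/1000 × 77.1 = $15.96.

$15.96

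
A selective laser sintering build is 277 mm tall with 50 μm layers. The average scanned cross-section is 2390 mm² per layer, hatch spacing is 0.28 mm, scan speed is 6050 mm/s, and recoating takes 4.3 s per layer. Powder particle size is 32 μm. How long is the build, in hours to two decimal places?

8.79 hours

Number of layers: 277 / 0.05 → 5540 (rounded up).
Scan path per layer = 2390 / 0.28, so 8535.7 mm.
Laser time per layer: 8535.7 / 6050 → 1.4109 s.
Time per layer = 1.4109 + 4.3 = 5.7109 s.
Total: 5540 × 5.7109 s = 31638.386 s → 8.79 hours.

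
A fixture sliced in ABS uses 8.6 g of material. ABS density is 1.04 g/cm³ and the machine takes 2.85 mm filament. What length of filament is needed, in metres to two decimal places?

1.30 m

Volume = 8.6 g / 1.04 g·cm⁻³ = 8.2692 cm³ = 8269.2 mm³.
Filament cross-section = π × (2.85/2)² = 6.3794 mm².
L = V/A = 8269.2/6.3794 = 1296.23 mm → 1.30 m.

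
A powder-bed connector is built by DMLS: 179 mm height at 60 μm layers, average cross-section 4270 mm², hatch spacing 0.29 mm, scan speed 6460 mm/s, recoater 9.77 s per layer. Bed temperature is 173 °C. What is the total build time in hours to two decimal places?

Layers = ⌈179/0.06⌉ = 2984.
Scan path per layer: 4270 / 0.29 → 14724.1 mm.
Laser time per layer = 14724.1 / 6460, so 2.2793 s.
Time per layer = 2.2793 + 9.77 = 12.0493 s.
Total: 2984 × 12.0493 s = 35955.1112 s → 9.99 hours.

9.99 hours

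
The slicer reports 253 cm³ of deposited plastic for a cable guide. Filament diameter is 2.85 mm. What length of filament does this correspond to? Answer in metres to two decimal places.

39.66 m

Cross-section of 2.85 mm filament: π·(2.85/2)² = 6.3794 mm².
L = 253000 mm³ / 6.3794 mm² = 39658.9 mm, i.e. 39.66 m.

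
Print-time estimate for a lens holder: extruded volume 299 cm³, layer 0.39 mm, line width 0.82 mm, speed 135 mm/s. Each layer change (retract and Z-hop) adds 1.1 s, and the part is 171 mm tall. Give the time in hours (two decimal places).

Bead cross-section = 0.39 × 0.82 = 0.3198 mm².
Path length: 299000 mm³ / 0.3198 mm² → 934959.3 mm.
Time extruding = 934959.3 / 135, so 6925.6 s.
Number of layers: 171 / 0.39 → 439 (rounded up).
Layer-change overhead: 439 × 1.1 → 482.9 s.
Total = 6925.6 + 482.9 = 7408.5 s = 2.06 hours.

2.06 hours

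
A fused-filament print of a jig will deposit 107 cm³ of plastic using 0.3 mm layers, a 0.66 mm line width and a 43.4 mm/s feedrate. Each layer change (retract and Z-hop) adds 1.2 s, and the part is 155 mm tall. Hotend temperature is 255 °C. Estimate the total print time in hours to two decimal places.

Bead cross-section = 0.3 × 0.66 = 0.198 mm².
Total extruded path = 107000/0.198 = 540404 mm.
Print-move time = 540404 / 43.4, so 12451.7 s.
Number of layers: 155 / 0.3 → 517 (rounded up).
Z-hop total: 517 × 1.2 → 620.4 s.
Altogether 12451.7 + 620.4 = 13072.1 s, i.e. 3.63 hours.

3.63 hours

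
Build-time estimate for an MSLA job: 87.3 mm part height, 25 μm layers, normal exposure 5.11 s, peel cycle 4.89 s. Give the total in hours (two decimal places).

9.70 hours

Layer count = ceil(87.3 / 0.025) = 3492.
Per-layer time: 5.11 + 4.89 → 10 s.
Total = 3492 × 10 = 34920 s = 9.70 hours.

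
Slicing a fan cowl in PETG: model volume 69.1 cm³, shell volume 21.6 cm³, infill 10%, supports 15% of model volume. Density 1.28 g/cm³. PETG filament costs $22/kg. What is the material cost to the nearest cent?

Volume inside the shell: 69.1 − 21.6 → 47.5 cm³.
Deposited infill = 0.10 × 47.5, so 4.75 cm³.
Support = 0.15 × 69.1 = 10.365 cm³.
Total extruded = 21.6 + 4.75 + 10.365 = 36.715 cm³.
Mass: 36.715 × 1.28 → 46.9952 g.
Cost = 46.9952 g / 1000 × $22/kg = $1.03.

$1.03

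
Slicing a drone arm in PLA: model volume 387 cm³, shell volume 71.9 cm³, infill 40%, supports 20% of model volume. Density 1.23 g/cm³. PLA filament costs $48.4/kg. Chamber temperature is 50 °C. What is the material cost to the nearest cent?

Volume inside the shell = 387 − 71.9, so 315.1 cm³.
Deposited infill = 0.40 × 315.1 = 126.04 cm³.
Support = 0.20 × 387 = 77.4 cm³.
Deposited volume: 71.9 + 126.04 + 77.4 → 275.34 cm³.
Mass = 275.34 × 1.23 = 338.6682 g.
Cost = 338.6682 g / 1000 × $48.4/kg = $16.39.

$16.39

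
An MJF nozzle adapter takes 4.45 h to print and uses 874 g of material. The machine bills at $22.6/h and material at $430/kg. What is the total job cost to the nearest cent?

$476.39

Time charge = 22.6 × 4.45 = $100.57.
Material cost = 430 × 874/1000, so $375.82.
Total = 100.57 + 375.82 = $476.39.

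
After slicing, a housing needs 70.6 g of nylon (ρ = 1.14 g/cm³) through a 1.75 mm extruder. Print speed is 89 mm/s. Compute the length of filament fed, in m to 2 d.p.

Extruded volume: 70.6/1.14 = 61.9298 cm³ (61929.8 mm³).
Filament cross-section = π × (1.75/2)² = 2.4053 mm².
Length = 61929.8 / 2.4053 = 25747.22 mm = 25.75 m.

25.75 m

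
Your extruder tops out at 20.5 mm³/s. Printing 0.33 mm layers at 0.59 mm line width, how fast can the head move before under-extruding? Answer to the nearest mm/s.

105 mm/s

Extrusion cross-section: 0.33 × 0.59 → 0.1947 mm².
Max speed = 20.5 / 0.1947 = 105.29 ≈ 105 mm/s.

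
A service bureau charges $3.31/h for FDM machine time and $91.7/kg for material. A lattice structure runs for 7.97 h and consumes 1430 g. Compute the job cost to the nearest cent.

$157.51

Machine cost = 3.31 × 7.97 = $26.3807.
Material cost = 91.7 × 1430/1000 = $131.131.
Total = 26.3807 + 131.131 = 157.5117 ≈ $157.51.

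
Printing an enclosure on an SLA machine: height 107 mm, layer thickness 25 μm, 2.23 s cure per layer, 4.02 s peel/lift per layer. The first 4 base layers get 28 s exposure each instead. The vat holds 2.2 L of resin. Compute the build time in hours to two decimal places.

7.46 hours

Layers = ⌈107/0.025⌉ = 4280.
Burn-in layers: 4 × (28 + 4.02) → 128.08 s.
Regular layers = 4276 × (2.23 + 4.02) = 26725 s.
Sum: 128.08 + 26725 = 26853.08 s → 7.46 hours.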